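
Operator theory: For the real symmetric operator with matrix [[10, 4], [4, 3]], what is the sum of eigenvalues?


For a self-adjoint (symmetric) matrix, the eigenvalues are real.
The sum of eigenvalues equals the trace of the matrix.
trace = 10 + 3 = 13

13


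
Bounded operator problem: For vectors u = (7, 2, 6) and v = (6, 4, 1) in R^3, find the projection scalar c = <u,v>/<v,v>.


Computing <u,v> = 7*6 + 2*4 + 6*1 = 56
Computing <v,v> = 6^2 + 4^2 + 1^2 = 53
Projection coefficient = 56/53 = 1.0566

1.0566


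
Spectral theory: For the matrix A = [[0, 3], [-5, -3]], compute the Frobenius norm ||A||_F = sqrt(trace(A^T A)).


||A||_F^2 = sum a_ij^2
= 0^2 + 3^2 + (-5)^2 + (-3)^2
= 0 + 9 + 25 + 9 = 43
||A||_F = sqrt(43) = 6.5574

6.5574


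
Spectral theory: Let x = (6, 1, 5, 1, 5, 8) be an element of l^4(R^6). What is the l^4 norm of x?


The l^4 norm = (sum |x_i|^4)^(1/4)
Sum of 4th powers = 1296 + 1 + 625 + 1 + 625 + 4096 = 6644
||x||_4 = (6644)^(1/4) = 9.0283

9.0283


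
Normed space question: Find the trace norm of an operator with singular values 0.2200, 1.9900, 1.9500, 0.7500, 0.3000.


The nuclear norm is the sum of all singular values.
||T||_1 = 0.2200 + 1.9900 + 1.9500 + 0.7500 + 0.3000
= 5.2100

5.2100


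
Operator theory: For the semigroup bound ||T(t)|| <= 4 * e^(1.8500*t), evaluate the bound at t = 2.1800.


||T(2.1800)|| <= 4 * exp(1.8500 * 2.1800)
= 4 * exp(4.0330)
= 4 * 56.4299
= 225.7198

225.7198


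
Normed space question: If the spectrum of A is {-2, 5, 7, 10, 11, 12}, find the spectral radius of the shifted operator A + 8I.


Spectrum of A + 8I = {6, 13, 15, 18, 19, 20}
Spectral radius = max |lambda| over the shifted spectrum
= max(6, 13, 15, 18, 19, 20) = 20

20


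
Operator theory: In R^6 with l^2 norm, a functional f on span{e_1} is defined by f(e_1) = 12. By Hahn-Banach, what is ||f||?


The norm of f is given by ||f|| = sup_{||x||=1} |f(x)|.
On span{e_1}, ||e_1|| = 1, so ||f|| = |f(e_1)| / ||e_1||
= |12| / 1 = 12.0000

12.0000


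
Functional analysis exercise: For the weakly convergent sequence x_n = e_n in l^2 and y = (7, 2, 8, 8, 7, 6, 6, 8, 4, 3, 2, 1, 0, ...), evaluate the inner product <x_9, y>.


x_9 = e_9 is the standard basis vector with 1 in position 9.
<x_9, y> = y_9 = 4
As n -> infinity, <x_n, y> -> 0, confirming weak convergence of (x_n) to 0.

4


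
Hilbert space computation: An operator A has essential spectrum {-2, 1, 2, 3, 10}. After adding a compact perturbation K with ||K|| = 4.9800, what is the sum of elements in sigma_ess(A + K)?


By Weyl's theorem, the essential spectrum is invariant under compact perturbations.
sigma_ess(A + K) = sigma_ess(A) = {-2, 1, 2, 3, 10}
Sum = -2 + 1 + 2 + 3 + 10 = 14

14


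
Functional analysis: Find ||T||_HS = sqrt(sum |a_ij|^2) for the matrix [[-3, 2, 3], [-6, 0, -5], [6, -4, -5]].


The Hilbert-Schmidt norm is sqrt(sum of squares of all entries).
Sum of squares = (-3)^2 + 2^2 + 3^2 + (-6)^2 + 0^2 + (-5)^2 + 6^2 + (-4)^2 + (-5)^2
= 9 + 4 + 9 + 36 + 0 + 25 + 36 + 16 + 25 = 160
||T||_HS = sqrt(160) = 12.6491

12.6491


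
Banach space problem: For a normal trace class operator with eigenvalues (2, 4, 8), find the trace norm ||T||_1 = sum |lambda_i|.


For a normal operator, singular values equal |eigenvalues|.
Trace norm = sum |lambda_i| = 2 + 4 + 8
= 14

14


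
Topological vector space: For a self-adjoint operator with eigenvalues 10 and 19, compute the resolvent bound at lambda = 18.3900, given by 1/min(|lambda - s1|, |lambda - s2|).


dist(18.3900, {10, 19}) = min(|18.3900 - 10|, |18.3900 - 19|)
= min(8.3900, 0.6100) = 0.6100
Resolvent bound = 1/0.6100 = 1.6393

1.6393


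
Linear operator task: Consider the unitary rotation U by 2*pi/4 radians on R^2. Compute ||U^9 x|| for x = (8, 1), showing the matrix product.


U is a rotation by theta = 2*pi/4
U^9 = rotation by 9*theta = 18*pi/4 = 2*pi/4 (mod 2*pi)
cos(2*pi/4) = 0.0000, sin(2*pi/4) = 1.0000
U^9 x = (0.0000 * 8 - 1.0000 * 1, 1.0000 * 8 + 0.0000 * 1)
= (-1.0000, 8.0000)
||U^9 x|| = sqrt((-1.0000)^2 + 8.0000^2) = sqrt(65.0000) = 8.0623

8.0623


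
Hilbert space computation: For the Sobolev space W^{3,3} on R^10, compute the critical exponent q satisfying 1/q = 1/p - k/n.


Using the Sobolev embedding formula: 1/q = 1/p - k/n
1/q = 1/3 - 3/10 = 1/30
q = 1/(1/30) = 30

30.0000


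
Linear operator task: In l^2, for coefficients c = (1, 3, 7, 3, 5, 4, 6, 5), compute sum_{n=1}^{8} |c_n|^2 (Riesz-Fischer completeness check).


sum |c_n|^2 = 1^2 + 3^2 + 7^2 + 3^2 + 5^2 + 4^2 + 6^2 + 5^2
= 1 + 9 + 49 + 9 + 25 + 16 + 36 + 25
= 170

170


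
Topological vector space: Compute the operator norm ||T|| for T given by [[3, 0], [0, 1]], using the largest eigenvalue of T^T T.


A^T A = [[9, 0], [0, 1]]
trace(A^T A) = 10, det(A^T A) = 9
discriminant = 10^2 - 4*9 = 64
Largest eigenvalue of A^T A = (trace + sqrt(disc))/2 = 9.0000
||T|| = sqrt(9.0000) = 3.0000

3.0000


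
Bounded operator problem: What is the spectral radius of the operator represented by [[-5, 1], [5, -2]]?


For a 2x2 matrix, eigenvalues satisfy lambda^2 - (trace)*lambda + det = 0
trace = -5 + -2 = -7
det = -5*-2 - 1*5 = 5
discriminant = (-7)^2 - 4*(5) = 29
spectral radius = max |eigenvalue| = 6.1926

6.1926


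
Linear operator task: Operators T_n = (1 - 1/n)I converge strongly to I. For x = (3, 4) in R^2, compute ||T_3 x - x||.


T_3 x - x = (1 - 1/3)x - x = -x/3
||x|| = sqrt(25) = 5.0000
||T_3 x - x|| = ||x||/3 = 5.0000/3 = 1.6667

1.6667


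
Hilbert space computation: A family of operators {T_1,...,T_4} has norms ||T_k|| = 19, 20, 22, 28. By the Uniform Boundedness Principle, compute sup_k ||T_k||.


By the Uniform Boundedness Principle, the supremum of norms is finite.
sup_k ||T_k|| = max(19, 20, 22, 28) = 28

28


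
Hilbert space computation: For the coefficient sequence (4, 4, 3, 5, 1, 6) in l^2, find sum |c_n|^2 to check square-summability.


sum |c_n|^2 = 4^2 + 4^2 + 3^2 + 5^2 + 1^2 + 6^2
= 16 + 16 + 9 + 25 + 1 + 36
= 103

103


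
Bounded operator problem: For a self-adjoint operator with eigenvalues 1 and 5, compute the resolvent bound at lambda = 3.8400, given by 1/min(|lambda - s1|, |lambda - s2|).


dist(3.8400, {1, 5}) = min(|3.8400 - 1|, |3.8400 - 5|)
= min(2.8400, 1.1600) = 1.1600
Resolvent bound = 1/1.1600 = 0.8621

0.8621


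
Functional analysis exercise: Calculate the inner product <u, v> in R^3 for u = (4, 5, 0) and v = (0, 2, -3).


Computing the standard inner product <u, v> = sum u_i * v_i
= 4*0 + 5*2 + 0*-3
= 0 + 10 + 0
= 10

10


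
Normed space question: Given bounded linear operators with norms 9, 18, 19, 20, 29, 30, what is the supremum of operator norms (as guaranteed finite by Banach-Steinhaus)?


By the Uniform Boundedness Principle, the supremum of norms is finite.
sup_k ||T_k|| = max(9, 18, 19, 20, 29, 30) = 30

30


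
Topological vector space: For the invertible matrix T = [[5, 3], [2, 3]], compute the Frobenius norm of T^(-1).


det(T) = 5*3 - 3*2 = 9
T^(-1) = (1/9) * [[3, -3], [-2, 5]] = [[0.3333, -0.3333], [-0.2222, 0.5556]]
||T^(-1)||_F^2 = 0.3333^2 + (-0.3333)^2 + (-0.2222)^2 + 0.5556^2 = 0.5802
||T^(-1)||_F = sqrt(0.5802) = 0.7617

0.7617


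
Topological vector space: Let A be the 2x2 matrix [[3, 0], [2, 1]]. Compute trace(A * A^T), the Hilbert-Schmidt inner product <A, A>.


trace(A * A^T) = sum of squares of all entries
= 3^2 + 0^2 + 2^2 + 1^2
= 9 + 0 + 4 + 1
= 14

14


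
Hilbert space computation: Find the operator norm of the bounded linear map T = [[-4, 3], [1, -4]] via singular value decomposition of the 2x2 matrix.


A^T A = [[17, -16], [-16, 25]]
trace(A^T A) = 42, det(A^T A) = 169
discriminant = 42^2 - 4*169 = 1088
Largest eigenvalue of A^T A = (trace + sqrt(disc))/2 = 37.4924
||T|| = sqrt(37.4924) = 6.1231

6.1231


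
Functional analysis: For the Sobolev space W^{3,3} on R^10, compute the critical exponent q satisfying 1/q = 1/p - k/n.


Using the Sobolev embedding formula: 1/q = 1/p - k/n
1/q = 1/3 - 3/10 = 1/30
q = 1/(1/30) = 30

30.0000


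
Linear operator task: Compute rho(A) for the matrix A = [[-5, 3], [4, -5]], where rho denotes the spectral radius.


For a 2x2 matrix, eigenvalues satisfy lambda^2 - (trace)*lambda + det = 0
trace = -5 + -5 = -10
det = -5*-5 - 3*4 = 13
discriminant = (-10)^2 - 4*(13) = 48
spectral radius = max |eigenvalue| = 8.4641

8.4641


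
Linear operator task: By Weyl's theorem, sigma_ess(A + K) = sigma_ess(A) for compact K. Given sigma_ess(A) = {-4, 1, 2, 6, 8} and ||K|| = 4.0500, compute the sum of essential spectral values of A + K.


By Weyl's theorem, the essential spectrum is invariant under compact perturbations.
sigma_ess(A + K) = sigma_ess(A) = {-4, 1, 2, 6, 8}
Sum = -4 + 1 + 2 + 6 + 8 = 13

13


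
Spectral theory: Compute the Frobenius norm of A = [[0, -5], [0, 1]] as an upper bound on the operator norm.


||A||_F^2 = sum a_ij^2
= 0^2 + (-5)^2 + 0^2 + 1^2
= 0 + 25 + 0 + 1 = 26
||A||_F = sqrt(26) = 5.0990

5.0990


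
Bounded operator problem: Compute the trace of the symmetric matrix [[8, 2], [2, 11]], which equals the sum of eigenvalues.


For a self-adjoint (symmetric) matrix, the eigenvalues are real.
The sum of eigenvalues equals the trace of the matrix.
trace = 8 + 11 = 19

19


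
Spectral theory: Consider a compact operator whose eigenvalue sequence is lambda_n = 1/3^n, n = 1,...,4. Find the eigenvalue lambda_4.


The eigenvalue formula gives lambda_4 = 1/3^4
= 1/81
= 0.0123

0.0123


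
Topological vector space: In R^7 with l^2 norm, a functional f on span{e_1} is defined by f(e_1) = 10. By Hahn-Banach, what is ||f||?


The norm of f is given by ||f|| = sup_{||x||=1} |f(x)|.
On span{e_1}, ||e_1|| = 1, so ||f|| = |f(e_1)| / ||e_1||
= |10| / 1 = 10.0000

10.0000


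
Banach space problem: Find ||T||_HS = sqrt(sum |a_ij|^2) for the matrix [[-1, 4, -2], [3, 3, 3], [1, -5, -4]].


The Hilbert-Schmidt norm is sqrt(sum of squares of all entries).
Sum of squares = (-1)^2 + 4^2 + (-2)^2 + 3^2 + 3^2 + 3^2 + 1^2 + (-5)^2 + (-4)^2
= 1 + 16 + 4 + 9 + 9 + 9 + 1 + 25 + 16 = 90
||T||_HS = sqrt(90) = 9.4868

9.4868


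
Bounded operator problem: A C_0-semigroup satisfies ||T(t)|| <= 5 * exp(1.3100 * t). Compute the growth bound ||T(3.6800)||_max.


||T(3.6800)|| <= 5 * exp(1.3100 * 3.6800)
= 5 * exp(4.8208)
= 5 * 124.0643
= 620.3215

620.3215


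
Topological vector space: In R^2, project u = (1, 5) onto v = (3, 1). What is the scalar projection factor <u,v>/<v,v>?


Computing <u,v> = 1*3 + 5*1 = 8
Computing <v,v> = 3^2 + 1^2 = 10
Projection coefficient = 8/10 = 0.8000

0.8000


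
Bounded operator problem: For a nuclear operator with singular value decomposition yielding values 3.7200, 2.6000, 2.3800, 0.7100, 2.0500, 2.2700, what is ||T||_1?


The nuclear norm is the sum of all singular values.
||T||_1 = 3.7200 + 2.6000 + 2.3800 + 0.7100 + 2.0500 + 2.2700
= 13.7300

13.7300


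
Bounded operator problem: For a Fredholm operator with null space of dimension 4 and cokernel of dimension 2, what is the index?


The Fredholm index is defined as ind(T) = dim(ker T) - dim(coker T)
= 4 - 2
= 2

2


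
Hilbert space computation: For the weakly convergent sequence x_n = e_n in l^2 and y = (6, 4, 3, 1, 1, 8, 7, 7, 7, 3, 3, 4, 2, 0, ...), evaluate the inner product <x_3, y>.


x_3 = e_3 is the standard basis vector with 1 in position 3.
<x_3, y> = y_3 = 3
As n -> infinity, <x_n, y> -> 0, confirming weak convergence of (x_n) to 0.

3


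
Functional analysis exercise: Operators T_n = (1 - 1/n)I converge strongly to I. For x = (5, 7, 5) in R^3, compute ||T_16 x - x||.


T_16 x - x = (1 - 1/16)x - x = -x/16
||x|| = sqrt(99) = 9.9499
||T_16 x - x|| = ||x||/16 = 9.9499/16 = 0.6219

0.6219


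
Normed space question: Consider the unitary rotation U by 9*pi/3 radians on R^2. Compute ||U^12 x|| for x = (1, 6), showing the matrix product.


U is a rotation by theta = 9*pi/3
U^12 = rotation by 12*theta = 108*pi/3 = 0*pi/3 (mod 2*pi)
cos(0*pi/3) = 1.0000, sin(0*pi/3) = 0.0000
U^12 x = (1.0000 * 1 - 0.0000 * 6, 0.0000 * 1 + 1.0000 * 6)
= (1.0000, 6.0000)
||U^12 x|| = sqrt(1.0000^2 + 6.0000^2) = sqrt(37.0000) = 6.0828

6.0828


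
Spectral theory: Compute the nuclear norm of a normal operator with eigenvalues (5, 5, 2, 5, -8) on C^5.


For a normal operator, singular values equal |eigenvalues|.
Trace norm = sum |lambda_i| = 5 + 5 + 2 + 5 + 8
= 25

25


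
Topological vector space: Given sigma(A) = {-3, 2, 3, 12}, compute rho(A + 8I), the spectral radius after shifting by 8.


Spectrum of A + 8I = {5, 10, 11, 20}
Spectral radius = max |lambda| over the shifted spectrum
= max(5, 10, 11, 20) = 20

20


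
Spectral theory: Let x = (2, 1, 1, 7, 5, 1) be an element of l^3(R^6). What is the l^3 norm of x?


The l^3 norm = (sum |x_i|^3)^(1/3)
Sum of 3th powers = 8 + 1 + 1 + 343 + 125 + 1 = 479
||x||_3 = (479)^(1/3) = 7.8243

7.8243


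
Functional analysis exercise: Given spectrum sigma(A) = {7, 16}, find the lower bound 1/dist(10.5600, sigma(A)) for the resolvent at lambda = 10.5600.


dist(10.5600, {7, 16}) = min(|10.5600 - 7|, |10.5600 - 16|)
= min(3.5600, 5.4400) = 3.5600
Resolvent bound = 1/3.5600 = 0.2809

0.2809


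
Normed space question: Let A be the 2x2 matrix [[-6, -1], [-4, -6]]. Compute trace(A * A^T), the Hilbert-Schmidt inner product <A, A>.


trace(A * A^T) = sum of squares of all entries
= (-6)^2 + (-1)^2 + (-4)^2 + (-6)^2
= 36 + 1 + 16 + 36
= 89

89


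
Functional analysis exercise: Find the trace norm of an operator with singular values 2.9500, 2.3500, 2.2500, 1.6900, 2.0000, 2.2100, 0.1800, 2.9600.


The nuclear norm is the sum of all singular values.
||T||_1 = 2.9500 + 2.3500 + 2.2500 + 1.6900 + 2.0000 + 2.2100 + 0.1800 + 2.9600
= 16.5900

16.5900


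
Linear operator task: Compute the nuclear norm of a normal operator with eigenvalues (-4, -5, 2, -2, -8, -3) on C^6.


For a normal operator, singular values equal |eigenvalues|.
Trace norm = sum |lambda_i| = 4 + 5 + 2 + 2 + 8 + 3
= 24

24


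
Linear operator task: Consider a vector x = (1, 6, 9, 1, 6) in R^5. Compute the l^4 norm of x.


The l^4 norm = (sum |x_i|^4)^(1/4)
Sum of 4th powers = 1 + 1296 + 6561 + 1 + 1296 = 9155
||x||_4 = (9155)^(1/4) = 9.7817

9.7817


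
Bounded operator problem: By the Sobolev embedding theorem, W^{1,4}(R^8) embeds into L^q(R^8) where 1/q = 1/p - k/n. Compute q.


Using the Sobolev embedding formula: 1/q = 1/p - k/n
1/q = 1/4 - 1/8 = 1/8
q = 1/(1/8) = 8

8.0000


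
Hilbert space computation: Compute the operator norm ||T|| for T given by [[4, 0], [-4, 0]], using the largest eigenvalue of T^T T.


A^T A = [[32, 0], [0, 0]]
trace(A^T A) = 32, det(A^T A) = 0
discriminant = 32^2 - 4*0 = 1024
Largest eigenvalue of A^T A = (trace + sqrt(disc))/2 = 32.0000
||T|| = sqrt(32.0000) = 5.6569

5.6569


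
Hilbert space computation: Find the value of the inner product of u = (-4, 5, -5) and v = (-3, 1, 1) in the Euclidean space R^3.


Computing the standard inner product <u, v> = sum u_i * v_i
= -4*-3 + 5*1 + -5*1
= 12 + 5 + -5
= 12

12


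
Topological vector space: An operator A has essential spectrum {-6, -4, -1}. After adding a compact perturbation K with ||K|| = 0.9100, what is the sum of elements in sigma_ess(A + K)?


By Weyl's theorem, the essential spectrum is invariant under compact perturbations.
sigma_ess(A + K) = sigma_ess(A) = {-6, -4, -1}
Sum = -6 + -4 + -1 = -11

-11


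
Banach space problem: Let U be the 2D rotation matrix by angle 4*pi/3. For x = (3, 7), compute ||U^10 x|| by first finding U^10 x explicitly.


U is a rotation by theta = 4*pi/3
U^10 = rotation by 10*theta = 40*pi/3 = 4*pi/3 (mod 2*pi)
cos(4*pi/3) = -0.5000, sin(4*pi/3) = -0.8660
U^10 x = (-0.5000 * 3 - -0.8660 * 7, -0.8660 * 3 + -0.5000 * 7)
= (4.5622, -6.0981)
||U^10 x|| = sqrt(4.5622^2 + (-6.0981)^2) = sqrt(58.0000) = 7.6158

7.6158


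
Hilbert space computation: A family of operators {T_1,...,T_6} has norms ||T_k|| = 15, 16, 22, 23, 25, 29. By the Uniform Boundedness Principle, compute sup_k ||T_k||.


By the Uniform Boundedness Principle, the supremum of norms is finite.
sup_k ||T_k|| = max(15, 16, 22, 23, 25, 29) = 29

29


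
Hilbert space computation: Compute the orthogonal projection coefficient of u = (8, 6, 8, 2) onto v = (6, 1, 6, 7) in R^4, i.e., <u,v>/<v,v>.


Computing <u,v> = 8*6 + 6*1 + 8*6 + 2*7 = 116
Computing <v,v> = 6^2 + 1^2 + 6^2 + 7^2 = 122
Projection coefficient = 116/122 = 0.9508

0.9508


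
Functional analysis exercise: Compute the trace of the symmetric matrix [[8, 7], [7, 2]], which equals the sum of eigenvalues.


For a self-adjoint (symmetric) matrix, the eigenvalues are real.
The sum of eigenvalues equals the trace of the matrix.
trace = 8 + 2 = 10

10


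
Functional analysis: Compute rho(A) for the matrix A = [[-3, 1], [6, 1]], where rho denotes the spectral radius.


For a 2x2 matrix, eigenvalues satisfy lambda^2 - (trace)*lambda + det = 0
trace = -3 + 1 = -2
det = -3*1 - 1*6 = -9
discriminant = (-2)^2 - 4*(-9) = 40
spectral radius = max |eigenvalue| = 4.1623

4.1623


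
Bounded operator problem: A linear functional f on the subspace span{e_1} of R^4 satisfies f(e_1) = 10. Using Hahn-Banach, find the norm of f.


The norm of f is given by ||f|| = sup_{||x||=1} |f(x)|.
On span{e_1}, ||e_1|| = 1, so ||f|| = |f(e_1)| / ||e_1||
= |10| / 1 = 10.0000

10.0000


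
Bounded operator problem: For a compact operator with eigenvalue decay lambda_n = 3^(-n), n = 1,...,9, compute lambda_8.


The eigenvalue formula gives lambda_8 = 1/3^8
= 1/6561
= 1.5242e-04

1.5242e-04


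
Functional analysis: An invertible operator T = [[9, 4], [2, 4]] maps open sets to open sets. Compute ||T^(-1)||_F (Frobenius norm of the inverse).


det(T) = 9*4 - 4*2 = 28
T^(-1) = (1/28) * [[4, -4], [-2, 9]] = [[0.1429, -0.1429], [-0.0714, 0.3214]]
||T^(-1)||_F^2 = 0.1429^2 + (-0.1429)^2 + (-0.0714)^2 + 0.3214^2 = 0.1492
||T^(-1)||_F = sqrt(0.1492) = 0.3863

0.3863


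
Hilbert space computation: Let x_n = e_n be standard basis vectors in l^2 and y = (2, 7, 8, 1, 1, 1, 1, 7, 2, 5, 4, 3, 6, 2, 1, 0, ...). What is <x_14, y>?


x_14 = e_14 is the standard basis vector with 1 in position 14.
<x_14, y> = y_14 = 2
As n -> infinity, <x_n, y> -> 0, confirming weak convergence of (x_n) to 0.

2


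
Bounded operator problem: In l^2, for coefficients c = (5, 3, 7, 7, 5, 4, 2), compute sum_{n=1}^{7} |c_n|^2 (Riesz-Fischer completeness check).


sum |c_n|^2 = 5^2 + 3^2 + 7^2 + 7^2 + 5^2 + 4^2 + 2^2
= 25 + 9 + 49 + 49 + 25 + 16 + 4
= 177

177


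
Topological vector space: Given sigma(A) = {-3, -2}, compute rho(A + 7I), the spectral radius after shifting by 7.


Spectrum of A + 7I = {4, 5}
Spectral radius = max |lambda| over the shifted spectrum
= max(4, 5) = 5

5


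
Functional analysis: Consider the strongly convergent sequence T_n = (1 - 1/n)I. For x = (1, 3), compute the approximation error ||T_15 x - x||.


T_15 x - x = (1 - 1/15)x - x = -x/15
||x|| = sqrt(10) = 3.1623
||T_15 x - x|| = ||x||/15 = 3.1623/15 = 0.2108

0.2108


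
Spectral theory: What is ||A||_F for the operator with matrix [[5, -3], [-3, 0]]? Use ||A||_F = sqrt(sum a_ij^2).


||A||_F^2 = sum a_ij^2
= 5^2 + (-3)^2 + (-3)^2 + 0^2
= 25 + 9 + 9 + 0 = 43
||A||_F = sqrt(43) = 6.5574

6.5574


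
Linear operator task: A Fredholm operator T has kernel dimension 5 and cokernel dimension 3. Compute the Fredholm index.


The Fredholm index is defined as ind(T) = dim(ker T) - dim(coker T)
= 5 - 3
= 2

2


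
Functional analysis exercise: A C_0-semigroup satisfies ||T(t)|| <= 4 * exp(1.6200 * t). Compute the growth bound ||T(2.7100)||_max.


||T(2.7100)|| <= 4 * exp(1.6200 * 2.7100)
= 4 * exp(4.3902)
= 4 * 80.6565
= 322.6262

322.6262


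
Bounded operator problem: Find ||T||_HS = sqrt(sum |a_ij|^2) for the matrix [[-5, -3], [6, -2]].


The Hilbert-Schmidt norm is sqrt(sum of squares of all entries).
Sum of squares = (-5)^2 + (-3)^2 + 6^2 + (-2)^2
= 25 + 9 + 36 + 4 = 74
||T||_HS = sqrt(74) = 8.6023

8.6023


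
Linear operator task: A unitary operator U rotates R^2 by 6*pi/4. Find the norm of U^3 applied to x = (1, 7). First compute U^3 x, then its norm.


U is a rotation by theta = 6*pi/4
U^3 = rotation by 3*theta = 18*pi/4 = 2*pi/4 (mod 2*pi)
cos(2*pi/4) = 0.0000, sin(2*pi/4) = 1.0000
U^3 x = (0.0000 * 1 - 1.0000 * 7, 1.0000 * 1 + 0.0000 * 7)
= (-7.0000, 1.0000)
||U^3 x|| = sqrt((-7.0000)^2 + 1.0000^2) = sqrt(50.0000) = 7.0711

7.0711


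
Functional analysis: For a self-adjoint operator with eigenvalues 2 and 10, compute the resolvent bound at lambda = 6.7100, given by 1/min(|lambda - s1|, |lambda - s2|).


dist(6.7100, {2, 10}) = min(|6.7100 - 2|, |6.7100 - 10|)
= min(4.7100, 3.2900) = 3.2900
Resolvent bound = 1/3.2900 = 0.3040

0.3040


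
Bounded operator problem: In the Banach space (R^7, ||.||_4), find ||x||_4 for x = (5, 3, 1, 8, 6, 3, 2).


The l^4 norm = (sum |x_i|^4)^(1/4)
Sum of 4th powers = 625 + 81 + 1 + 4096 + 1296 + 81 + 16 = 6196
||x||_4 = (6196)^(1/4) = 8.8721

8.8721


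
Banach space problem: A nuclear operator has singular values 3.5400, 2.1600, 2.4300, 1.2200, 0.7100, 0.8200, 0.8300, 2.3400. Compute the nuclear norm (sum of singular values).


The nuclear norm is the sum of all singular values.
||T||_1 = 3.5400 + 2.1600 + 2.4300 + 1.2200 + 0.7100 + 0.8200 + 0.8300 + 2.3400
= 14.0500

14.0500


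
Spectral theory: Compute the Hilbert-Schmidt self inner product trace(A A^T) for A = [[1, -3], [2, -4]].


trace(A * A^T) = sum of squares of all entries
= 1^2 + (-3)^2 + 2^2 + (-4)^2
= 1 + 9 + 4 + 16
= 30

30


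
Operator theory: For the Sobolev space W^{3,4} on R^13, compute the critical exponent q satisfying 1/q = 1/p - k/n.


Using the Sobolev embedding formula: 1/q = 1/p - k/n
1/q = 1/4 - 3/13 = 1/52
q = 1/(1/52) = 52

52.0000


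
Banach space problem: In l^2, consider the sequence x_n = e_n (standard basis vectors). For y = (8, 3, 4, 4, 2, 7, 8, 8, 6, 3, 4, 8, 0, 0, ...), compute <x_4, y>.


x_4 = e_4 is the standard basis vector with 1 in position 4.
<x_4, y> = y_4 = 4
As n -> infinity, <x_n, y> -> 0, confirming weak convergence of (x_n) to 0.

4


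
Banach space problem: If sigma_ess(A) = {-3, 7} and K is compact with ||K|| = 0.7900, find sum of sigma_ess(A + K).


By Weyl's theorem, the essential spectrum is invariant under compact perturbations.
sigma_ess(A + K) = sigma_ess(A) = {-3, 7}
Sum = -3 + 7 = 4

4


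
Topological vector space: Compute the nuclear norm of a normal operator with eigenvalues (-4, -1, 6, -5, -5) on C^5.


For a normal operator, singular values equal |eigenvalues|.
Trace norm = sum |lambda_i| = 4 + 1 + 6 + 5 + 5
= 21

21


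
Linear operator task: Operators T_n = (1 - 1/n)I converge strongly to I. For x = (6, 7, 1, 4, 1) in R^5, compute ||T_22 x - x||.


T_22 x - x = (1 - 1/22)x - x = -x/22
||x|| = sqrt(103) = 10.1489
||T_22 x - x|| = ||x||/22 = 10.1489/22 = 0.4613

0.4613


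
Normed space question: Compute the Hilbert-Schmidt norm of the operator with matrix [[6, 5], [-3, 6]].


The Hilbert-Schmidt norm is sqrt(sum of squares of all entries).
Sum of squares = 6^2 + 5^2 + (-3)^2 + 6^2
= 36 + 25 + 9 + 36 = 106
||T||_HS = sqrt(106) = 10.2956

10.2956


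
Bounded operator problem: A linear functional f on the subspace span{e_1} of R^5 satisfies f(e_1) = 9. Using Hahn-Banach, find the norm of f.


The norm of f is given by ||f|| = sup_{||x||=1} |f(x)|.
On span{e_1}, ||e_1|| = 1, so ||f|| = |f(e_1)| / ||e_1||
= |9| / 1 = 9.0000

9.0000


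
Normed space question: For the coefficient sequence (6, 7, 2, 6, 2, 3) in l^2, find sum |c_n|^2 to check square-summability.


sum |c_n|^2 = 6^2 + 7^2 + 2^2 + 6^2 + 2^2 + 3^2
= 36 + 49 + 4 + 36 + 4 + 9
= 138

138


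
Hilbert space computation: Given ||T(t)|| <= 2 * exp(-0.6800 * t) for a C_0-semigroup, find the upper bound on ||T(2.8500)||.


||T(2.8500)|| <= 2 * exp(-0.6800 * 2.8500)
= 2 * exp(-1.9380)
= 2 * 0.1440
= 0.2880

0.2880


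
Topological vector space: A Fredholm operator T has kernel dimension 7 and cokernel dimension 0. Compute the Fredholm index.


The Fredholm index is defined as ind(T) = dim(ker T) - dim(coker T)
= 7 - 0
= 7

7


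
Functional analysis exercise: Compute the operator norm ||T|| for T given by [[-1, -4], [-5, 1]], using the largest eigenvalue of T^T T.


A^T A = [[26, -1], [-1, 17]]
trace(A^T A) = 43, det(A^T A) = 441
discriminant = 43^2 - 4*441 = 85
Largest eigenvalue of A^T A = (trace + sqrt(disc))/2 = 26.1098
||T|| = sqrt(26.1098) = 5.1098

5.1098


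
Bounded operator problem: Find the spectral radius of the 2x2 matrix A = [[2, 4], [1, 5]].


For a 2x2 matrix, eigenvalues satisfy lambda^2 - (trace)*lambda + det = 0
trace = 2 + 5 = 7
det = 2*5 - 4*1 = 6
discriminant = 7^2 - 4*(6) = 25
spectral radius = max |eigenvalue| = 6.0000

6.0000


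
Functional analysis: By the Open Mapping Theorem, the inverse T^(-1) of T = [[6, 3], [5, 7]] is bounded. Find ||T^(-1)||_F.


det(T) = 6*7 - 3*5 = 27
T^(-1) = (1/27) * [[7, -3], [-5, 6]] = [[0.2593, -0.1111], [-0.1852, 0.2222]]
||T^(-1)||_F^2 = 0.2593^2 + (-0.1111)^2 + (-0.1852)^2 + 0.2222^2 = 0.1632
||T^(-1)||_F = sqrt(0.1632) = 0.4040

0.4040


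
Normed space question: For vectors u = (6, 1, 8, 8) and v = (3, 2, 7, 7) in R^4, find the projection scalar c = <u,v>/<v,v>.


Computing <u,v> = 6*3 + 1*2 + 8*7 + 8*7 = 132
Computing <v,v> = 3^2 + 2^2 + 7^2 + 7^2 = 111
Projection coefficient = 132/111 = 1.1892

1.1892


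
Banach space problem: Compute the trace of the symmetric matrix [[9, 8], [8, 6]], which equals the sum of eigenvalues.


For a self-adjoint (symmetric) matrix, the eigenvalues are real.
The sum of eigenvalues equals the trace of the matrix.
trace = 9 + 6 = 15

15


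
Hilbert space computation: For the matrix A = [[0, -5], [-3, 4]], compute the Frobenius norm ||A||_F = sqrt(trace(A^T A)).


||A||_F^2 = sum a_ij^2
= 0^2 + (-5)^2 + (-3)^2 + 4^2
= 0 + 25 + 9 + 16 = 50
||A||_F = sqrt(50) = 7.0711

7.0711


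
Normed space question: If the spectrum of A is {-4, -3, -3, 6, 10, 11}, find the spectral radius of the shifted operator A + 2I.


Spectrum of A + 2I = {-2, -1, -1, 8, 12, 13}
Spectral radius = max |lambda| over the shifted spectrum
= max(2, 1, 1, 8, 12, 13) = 13

13


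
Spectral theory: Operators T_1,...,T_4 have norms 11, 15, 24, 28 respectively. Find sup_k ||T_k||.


By the Uniform Boundedness Principle, the supremum of norms is finite.
sup_k ||T_k|| = max(11, 15, 24, 28) = 28

28


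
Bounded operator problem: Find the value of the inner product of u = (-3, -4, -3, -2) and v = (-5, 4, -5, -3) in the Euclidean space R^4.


Computing the standard inner product <u, v> = sum u_i * v_i
= -3*-5 + -4*4 + -3*-5 + -2*-3
= 15 + -16 + 15 + 6
= 20

20


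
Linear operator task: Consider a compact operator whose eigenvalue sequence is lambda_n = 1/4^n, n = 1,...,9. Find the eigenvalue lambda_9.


The eigenvalue formula gives lambda_9 = 1/4^9
= 1/262144
= 3.8147e-06

3.8147e-06


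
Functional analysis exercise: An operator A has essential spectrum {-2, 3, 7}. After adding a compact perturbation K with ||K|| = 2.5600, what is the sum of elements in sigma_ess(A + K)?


By Weyl's theorem, the essential spectrum is invariant under compact perturbations.
sigma_ess(A + K) = sigma_ess(A) = {-2, 3, 7}
Sum = -2 + 3 + 7 = 8

8


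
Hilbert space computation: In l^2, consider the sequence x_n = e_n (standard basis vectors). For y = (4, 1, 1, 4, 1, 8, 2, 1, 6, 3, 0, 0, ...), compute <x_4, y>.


x_4 = e_4 is the standard basis vector with 1 in position 4.
<x_4, y> = y_4 = 4
As n -> infinity, <x_n, y> -> 0, confirming weak convergence of (x_n) to 0.

4


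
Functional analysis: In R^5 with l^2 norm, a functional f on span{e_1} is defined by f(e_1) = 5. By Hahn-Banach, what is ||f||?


The norm of f is given by ||f|| = sup_{||x||=1} |f(x)|.
On span{e_1}, ||e_1|| = 1, so ||f|| = |f(e_1)| / ||e_1||
= |5| / 1 = 5.0000

5.0000


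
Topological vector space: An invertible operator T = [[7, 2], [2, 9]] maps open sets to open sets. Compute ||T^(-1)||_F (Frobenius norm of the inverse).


det(T) = 7*9 - 2*2 = 59
T^(-1) = (1/59) * [[9, -2], [-2, 7]] = [[0.1525, -0.0339], [-0.0339, 0.1186]]
||T^(-1)||_F^2 = 0.1525^2 + (-0.0339)^2 + (-0.0339)^2 + 0.1186^2 = 0.0396
||T^(-1)||_F = sqrt(0.0396) = 0.1991

0.1991


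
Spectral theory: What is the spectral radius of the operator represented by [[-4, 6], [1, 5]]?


For a 2x2 matrix, eigenvalues satisfy lambda^2 - (trace)*lambda + det = 0
trace = -4 + 5 = 1
det = -4*5 - 6*1 = -26
discriminant = 1^2 - 4*(-26) = 105
spectral radius = max |eigenvalue| = 5.6235

5.6235


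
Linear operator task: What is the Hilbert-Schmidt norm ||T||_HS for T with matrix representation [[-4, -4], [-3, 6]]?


The Hilbert-Schmidt norm is sqrt(sum of squares of all entries).
Sum of squares = (-4)^2 + (-4)^2 + (-3)^2 + 6^2
= 16 + 16 + 9 + 36 = 77
||T||_HS = sqrt(77) = 8.7750

8.7750


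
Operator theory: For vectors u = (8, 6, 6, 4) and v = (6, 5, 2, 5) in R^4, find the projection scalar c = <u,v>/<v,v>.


Computing <u,v> = 8*6 + 6*5 + 6*2 + 4*5 = 110
Computing <v,v> = 6^2 + 5^2 + 2^2 + 5^2 = 90
Projection coefficient = 110/90 = 1.2222

1.2222


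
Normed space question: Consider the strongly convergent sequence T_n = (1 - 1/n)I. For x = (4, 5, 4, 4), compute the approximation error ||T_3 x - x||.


T_3 x - x = (1 - 1/3)x - x = -x/3
||x|| = sqrt(73) = 8.5440
||T_3 x - x|| = ||x||/3 = 8.5440/3 = 2.8480

2.8480


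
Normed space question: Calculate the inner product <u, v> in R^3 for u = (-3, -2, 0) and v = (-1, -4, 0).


Computing the standard inner product <u, v> = sum u_i * v_i
= -3*-1 + -2*-4 + 0*0
= 3 + 8 + 0
= 11

11


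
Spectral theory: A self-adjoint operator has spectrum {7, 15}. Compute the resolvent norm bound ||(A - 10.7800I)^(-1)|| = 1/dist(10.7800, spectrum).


dist(10.7800, {7, 15}) = min(|10.7800 - 7|, |10.7800 - 15|)
= min(3.7800, 4.2200) = 3.7800
Resolvent bound = 1/3.7800 = 0.2646

0.2646


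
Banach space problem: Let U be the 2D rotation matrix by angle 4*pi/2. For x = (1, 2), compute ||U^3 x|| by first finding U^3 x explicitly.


U is a rotation by theta = 4*pi/2
U^3 = rotation by 3*theta = 12*pi/2 = 0*pi/2 (mod 2*pi)
cos(0*pi/2) = 1.0000, sin(0*pi/2) = 0.0000
U^3 x = (1.0000 * 1 - 0.0000 * 2, 0.0000 * 1 + 1.0000 * 2)
= (1.0000, 2.0000)
||U^3 x|| = sqrt(1.0000^2 + 2.0000^2) = sqrt(5.0000) = 2.2361

2.2361


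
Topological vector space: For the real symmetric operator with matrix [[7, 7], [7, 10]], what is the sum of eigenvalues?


For a self-adjoint (symmetric) matrix, the eigenvalues are real.
The sum of eigenvalues equals the trace of the matrix.
trace = 7 + 10 = 17

17


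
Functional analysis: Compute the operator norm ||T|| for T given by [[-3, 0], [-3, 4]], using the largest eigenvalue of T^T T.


A^T A = [[18, -12], [-12, 16]]
trace(A^T A) = 34, det(A^T A) = 144
discriminant = 34^2 - 4*144 = 580
Largest eigenvalue of A^T A = (trace + sqrt(disc))/2 = 29.0416
||T|| = sqrt(29.0416) = 5.3890

5.3890


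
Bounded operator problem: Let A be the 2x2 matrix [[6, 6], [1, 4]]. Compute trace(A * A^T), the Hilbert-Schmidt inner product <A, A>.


trace(A * A^T) = sum of squares of all entries
= 6^2 + 6^2 + 1^2 + 4^2
= 36 + 36 + 1 + 16
= 89

89


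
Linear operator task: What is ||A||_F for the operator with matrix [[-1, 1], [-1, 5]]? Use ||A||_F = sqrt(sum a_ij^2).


||A||_F^2 = sum a_ij^2
= (-1)^2 + 1^2 + (-1)^2 + 5^2
= 1 + 1 + 1 + 25 = 28
||A||_F = sqrt(28) = 5.2915

5.2915


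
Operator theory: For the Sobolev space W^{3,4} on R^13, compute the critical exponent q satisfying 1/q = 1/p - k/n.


Using the Sobolev embedding formula: 1/q = 1/p - k/n
1/q = 1/4 - 3/13 = 1/52
q = 1/(1/52) = 52

52.0000


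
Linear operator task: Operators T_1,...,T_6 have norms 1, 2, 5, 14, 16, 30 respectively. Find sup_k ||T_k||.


By the Uniform Boundedness Principle, the supremum of norms is finite.
sup_k ||T_k|| = max(1, 2, 5, 14, 16, 30) = 30

30


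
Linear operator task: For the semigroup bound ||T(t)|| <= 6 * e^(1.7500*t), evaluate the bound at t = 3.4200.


||T(3.4200)|| <= 6 * exp(1.7500 * 3.4200)
= 6 * exp(5.9850)
= 6 * 397.4225
= 2384.5351

2384.5351


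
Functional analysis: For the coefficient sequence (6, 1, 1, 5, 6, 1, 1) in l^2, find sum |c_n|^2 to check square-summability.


sum |c_n|^2 = 6^2 + 1^2 + 1^2 + 5^2 + 6^2 + 1^2 + 1^2
= 36 + 1 + 1 + 25 + 36 + 1 + 1
= 101

101


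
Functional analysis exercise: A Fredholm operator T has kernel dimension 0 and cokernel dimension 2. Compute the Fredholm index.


The Fredholm index is defined as ind(T) = dim(ker T) - dim(coker T)
= 0 - 2
= -2

-2


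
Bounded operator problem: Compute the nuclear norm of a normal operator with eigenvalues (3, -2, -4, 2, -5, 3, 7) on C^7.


For a normal operator, singular values equal |eigenvalues|.
Trace norm = sum |lambda_i| = 3 + 2 + 4 + 2 + 5 + 3 + 7
= 26

26


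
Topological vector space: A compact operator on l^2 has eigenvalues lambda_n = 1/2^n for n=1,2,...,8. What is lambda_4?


The eigenvalue formula gives lambda_4 = 1/2^4
= 1/16
= 0.0625

0.0625


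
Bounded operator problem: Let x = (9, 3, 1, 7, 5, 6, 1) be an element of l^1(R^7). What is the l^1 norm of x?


The l^1 norm equals the sum of absolute values of all components.
||x||_1 = 9 + 3 + 1 + 7 + 5 + 6 + 1
= 32

32.0000


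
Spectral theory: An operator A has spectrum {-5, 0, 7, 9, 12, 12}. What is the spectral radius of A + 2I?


Spectrum of A + 2I = {-3, 2, 9, 11, 14, 14}
Spectral radius = max |lambda| over the shifted spectrum
= max(3, 2, 9, 11, 14, 14) = 14

14


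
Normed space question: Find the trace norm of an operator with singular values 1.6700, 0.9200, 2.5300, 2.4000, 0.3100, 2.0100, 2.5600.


The nuclear norm is the sum of all singular values.
||T||_1 = 1.6700 + 0.9200 + 2.5300 + 2.4000 + 0.3100 + 2.0100 + 2.5600
= 12.4000

12.4000


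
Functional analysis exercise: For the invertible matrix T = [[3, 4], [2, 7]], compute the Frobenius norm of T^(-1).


det(T) = 3*7 - 4*2 = 13
T^(-1) = (1/13) * [[7, -4], [-2, 3]] = [[0.5385, -0.3077], [-0.1538, 0.2308]]
||T^(-1)||_F^2 = 0.5385^2 + (-0.3077)^2 + (-0.1538)^2 + 0.2308^2 = 0.4615
||T^(-1)||_F = sqrt(0.4615) = 0.6794

0.6794


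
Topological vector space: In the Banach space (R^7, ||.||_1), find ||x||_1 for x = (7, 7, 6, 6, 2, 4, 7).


The l^1 norm equals the sum of absolute values of all components.
||x||_1 = 7 + 7 + 6 + 6 + 2 + 4 + 7
= 39

39.0000


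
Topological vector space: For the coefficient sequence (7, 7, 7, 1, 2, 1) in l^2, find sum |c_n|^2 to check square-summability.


sum |c_n|^2 = 7^2 + 7^2 + 7^2 + 1^2 + 2^2 + 1^2
= 49 + 49 + 49 + 1 + 4 + 1
= 153

153


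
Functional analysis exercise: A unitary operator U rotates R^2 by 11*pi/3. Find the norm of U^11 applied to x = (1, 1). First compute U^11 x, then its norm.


U is a rotation by theta = 11*pi/3
U^11 = rotation by 11*theta = 121*pi/3 = 1*pi/3 (mod 2*pi)
cos(1*pi/3) = 0.5000, sin(1*pi/3) = 0.8660
U^11 x = (0.5000 * 1 - 0.8660 * 1, 0.8660 * 1 + 0.5000 * 1)
= (-0.3660, 1.3660)
||U^11 x|| = sqrt((-0.3660)^2 + 1.3660^2) = sqrt(2.0000) = 1.4142

1.4142


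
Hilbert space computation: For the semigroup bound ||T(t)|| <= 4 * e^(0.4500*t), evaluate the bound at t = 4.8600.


||T(4.8600)|| <= 4 * exp(0.4500 * 4.8600)
= 4 * exp(2.1870)
= 4 * 8.9084
= 35.6338

35.6338


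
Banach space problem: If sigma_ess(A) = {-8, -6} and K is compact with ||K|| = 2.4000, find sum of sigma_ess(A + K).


By Weyl's theorem, the essential spectrum is invariant under compact perturbations.
sigma_ess(A + K) = sigma_ess(A) = {-8, -6}
Sum = -8 + -6 = -14

-14


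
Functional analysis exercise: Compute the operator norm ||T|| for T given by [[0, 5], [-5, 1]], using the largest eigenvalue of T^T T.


A^T A = [[25, -5], [-5, 26]]
trace(A^T A) = 51, det(A^T A) = 625
discriminant = 51^2 - 4*625 = 101
Largest eigenvalue of A^T A = (trace + sqrt(disc))/2 = 30.5249
||T|| = sqrt(30.5249) = 5.5249

5.5249


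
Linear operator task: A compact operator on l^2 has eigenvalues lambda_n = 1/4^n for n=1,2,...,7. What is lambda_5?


The eigenvalue formula gives lambda_5 = 1/4^5
= 1/1024
= 9.7656e-04

9.7656e-04


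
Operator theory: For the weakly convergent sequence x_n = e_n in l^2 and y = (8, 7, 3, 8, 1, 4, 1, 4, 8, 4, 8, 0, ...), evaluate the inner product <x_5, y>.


x_5 = e_5 is the standard basis vector with 1 in position 5.
<x_5, y> = y_5 = 1
As n -> infinity, <x_n, y> -> 0, confirming weak convergence of (x_n) to 0.

1


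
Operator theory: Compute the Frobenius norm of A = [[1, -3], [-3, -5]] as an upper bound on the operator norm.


||A||_F^2 = sum a_ij^2
= 1^2 + (-3)^2 + (-3)^2 + (-5)^2
= 1 + 9 + 9 + 25 = 44
||A||_F = sqrt(44) = 6.6332

6.6332


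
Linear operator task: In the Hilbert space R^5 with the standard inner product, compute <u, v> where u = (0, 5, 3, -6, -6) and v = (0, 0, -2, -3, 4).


Computing the standard inner product <u, v> = sum u_i * v_i
= 0*0 + 5*0 + 3*-2 + -6*-3 + -6*4
= 0 + 0 + -6 + 18 + -24
= -12

-12


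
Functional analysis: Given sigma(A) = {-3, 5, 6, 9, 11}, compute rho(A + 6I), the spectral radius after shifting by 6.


Spectrum of A + 6I = {3, 11, 12, 15, 17}
Spectral radius = max |lambda| over the shifted spectrum
= max(3, 11, 12, 15, 17) = 17

17


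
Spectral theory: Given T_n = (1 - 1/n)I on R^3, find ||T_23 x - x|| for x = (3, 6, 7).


T_23 x - x = (1 - 1/23)x - x = -x/23
||x|| = sqrt(94) = 9.6954
||T_23 x - x|| = ||x||/23 = 9.6954/23 = 0.4215

0.4215


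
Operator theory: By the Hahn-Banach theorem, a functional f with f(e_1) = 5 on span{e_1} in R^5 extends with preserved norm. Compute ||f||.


The norm of f is given by ||f|| = sup_{||x||=1} |f(x)|.
On span{e_1}, ||e_1|| = 1, so ||f|| = |f(e_1)| / ||e_1||
= |5| / 1 = 5.0000

5.0000


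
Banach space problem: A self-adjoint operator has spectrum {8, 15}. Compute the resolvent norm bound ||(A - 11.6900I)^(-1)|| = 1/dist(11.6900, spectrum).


dist(11.6900, {8, 15}) = min(|11.6900 - 8|, |11.6900 - 15|)
= min(3.6900, 3.3100) = 3.3100
Resolvent bound = 1/3.3100 = 0.3021

0.3021


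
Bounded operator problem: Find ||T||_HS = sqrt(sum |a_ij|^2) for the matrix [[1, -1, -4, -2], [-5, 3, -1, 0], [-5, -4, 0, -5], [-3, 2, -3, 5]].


The Hilbert-Schmidt norm is sqrt(sum of squares of all entries).
Sum of squares = 1^2 + (-1)^2 + (-4)^2 + (-2)^2 + (-5)^2 + 3^2 + (-1)^2 + 0^2 + (-5)^2 + (-4)^2 + 0^2 + (-5)^2 + (-3)^2 + 2^2 + (-3)^2 + 5^2
= 1 + 1 + 16 + 4 + 25 + 9 + 1 + 0 + 25 + 16 + 0 + 25 + 9 + 4 + 9 + 25 = 170
||T||_HS = sqrt(170) = 13.0384

13.0384


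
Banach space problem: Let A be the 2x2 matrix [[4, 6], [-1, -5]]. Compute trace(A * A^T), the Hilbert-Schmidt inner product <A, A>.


trace(A * A^T) = sum of squares of all entries
= 4^2 + 6^2 + (-1)^2 + (-5)^2
= 16 + 36 + 1 + 25
= 78

78


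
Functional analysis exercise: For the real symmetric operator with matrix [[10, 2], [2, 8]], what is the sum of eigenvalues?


For a self-adjoint (symmetric) matrix, the eigenvalues are real.
The sum of eigenvalues equals the trace of the matrix.
trace = 10 + 8 = 18

18


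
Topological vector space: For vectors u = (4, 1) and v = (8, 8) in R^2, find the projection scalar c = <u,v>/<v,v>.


Computing <u,v> = 4*8 + 1*8 = 40
Computing <v,v> = 8^2 + 8^2 = 128
Projection coefficient = 40/128 = 0.3125

0.3125


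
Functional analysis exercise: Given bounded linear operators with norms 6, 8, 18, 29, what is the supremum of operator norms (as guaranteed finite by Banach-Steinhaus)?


By the Uniform Boundedness Principle, the supremum of norms is finite.
sup_k ||T_k|| = max(6, 8, 18, 29) = 29

29
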